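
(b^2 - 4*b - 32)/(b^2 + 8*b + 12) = (b^2 - 4*b - 32)/(b^2 + 8*b + 12)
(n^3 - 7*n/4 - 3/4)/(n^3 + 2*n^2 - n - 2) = (n^2 - n - 3/4)/(n^2 + n - 2)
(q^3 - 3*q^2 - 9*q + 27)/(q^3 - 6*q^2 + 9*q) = (q + 3)/q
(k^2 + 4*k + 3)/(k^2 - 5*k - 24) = (k + 1)/(k - 8)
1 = 1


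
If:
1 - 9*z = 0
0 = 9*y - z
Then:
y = 1/81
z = 1/9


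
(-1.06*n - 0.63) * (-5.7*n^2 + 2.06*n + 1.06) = 6.042*n^3 + 1.4074*n^2 - 2.4214*n - 0.6678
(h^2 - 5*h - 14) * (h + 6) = h^3 + h^2 - 44*h - 84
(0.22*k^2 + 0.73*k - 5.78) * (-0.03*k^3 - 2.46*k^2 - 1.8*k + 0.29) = -0.0066*k^5 - 0.5631*k^4 - 2.0184*k^3 + 12.9686*k^2 + 10.6157*k - 1.6762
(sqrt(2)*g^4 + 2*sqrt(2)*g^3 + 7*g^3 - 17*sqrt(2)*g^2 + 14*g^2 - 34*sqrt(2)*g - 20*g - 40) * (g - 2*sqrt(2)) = sqrt(2)*g^5 + 2*sqrt(2)*g^4 + 3*g^4 - 31*sqrt(2)*g^3 + 6*g^3 - 62*sqrt(2)*g^2 + 48*g^2 + 40*sqrt(2)*g + 96*g + 80*sqrt(2)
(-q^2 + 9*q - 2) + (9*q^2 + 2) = 8*q^2 + 9*q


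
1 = 1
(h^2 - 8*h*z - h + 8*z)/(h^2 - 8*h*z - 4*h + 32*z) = (h - 1)/(h - 4)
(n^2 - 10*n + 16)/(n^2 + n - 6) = (n - 8)/(n + 3)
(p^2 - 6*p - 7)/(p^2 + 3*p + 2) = (p - 7)/(p + 2)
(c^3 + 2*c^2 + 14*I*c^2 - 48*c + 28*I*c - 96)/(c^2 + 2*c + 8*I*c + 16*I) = c + 6*I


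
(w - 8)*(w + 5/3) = w^2 - 19*w/3 - 40/3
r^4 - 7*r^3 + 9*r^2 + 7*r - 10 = (r - 5)*(r - 2)*(r - 1)*(r + 1)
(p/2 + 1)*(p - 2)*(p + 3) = p^3/2 + 3*p^2/2 - 2*p - 6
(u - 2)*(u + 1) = u^2 - u - 2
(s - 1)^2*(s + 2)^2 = s^4 + 2*s^3 - 3*s^2 - 4*s + 4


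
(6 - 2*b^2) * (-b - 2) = 2*b^3 + 4*b^2 - 6*b - 12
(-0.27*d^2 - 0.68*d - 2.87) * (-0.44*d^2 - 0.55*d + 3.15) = 0.1188*d^4 + 0.4477*d^3 + 0.7863*d^2 - 0.5635*d - 9.0405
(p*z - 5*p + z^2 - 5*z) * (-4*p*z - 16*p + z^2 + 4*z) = -4*p^2*z^2 + 4*p^2*z + 80*p^2 - 3*p*z^3 + 3*p*z^2 + 60*p*z + z^4 - z^3 - 20*z^2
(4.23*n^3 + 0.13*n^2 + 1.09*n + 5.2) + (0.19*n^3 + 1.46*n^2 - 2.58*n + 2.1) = 4.42*n^3 + 1.59*n^2 - 1.49*n + 7.3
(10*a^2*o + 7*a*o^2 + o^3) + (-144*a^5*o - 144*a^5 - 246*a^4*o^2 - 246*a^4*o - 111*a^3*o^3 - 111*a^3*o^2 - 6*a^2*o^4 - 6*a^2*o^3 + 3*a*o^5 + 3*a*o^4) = -144*a^5*o - 144*a^5 - 246*a^4*o^2 - 246*a^4*o - 111*a^3*o^3 - 111*a^3*o^2 - 6*a^2*o^4 - 6*a^2*o^3 + 10*a^2*o + 3*a*o^5 + 3*a*o^4 + 7*a*o^2 + o^3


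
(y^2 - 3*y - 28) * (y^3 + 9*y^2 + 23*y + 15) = y^5 + 6*y^4 - 32*y^3 - 306*y^2 - 689*y - 420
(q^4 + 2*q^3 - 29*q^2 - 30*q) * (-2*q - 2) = -2*q^5 - 6*q^4 + 54*q^3 + 118*q^2 + 60*q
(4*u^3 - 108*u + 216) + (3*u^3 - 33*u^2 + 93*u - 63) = 7*u^3 - 33*u^2 - 15*u + 153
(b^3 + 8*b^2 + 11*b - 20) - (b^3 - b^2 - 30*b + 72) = 9*b^2 + 41*b - 92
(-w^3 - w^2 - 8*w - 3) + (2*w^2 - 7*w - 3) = -w^3 + w^2 - 15*w - 6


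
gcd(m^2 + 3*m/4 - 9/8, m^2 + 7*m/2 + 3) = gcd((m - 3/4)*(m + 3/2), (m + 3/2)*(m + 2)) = m + 3/2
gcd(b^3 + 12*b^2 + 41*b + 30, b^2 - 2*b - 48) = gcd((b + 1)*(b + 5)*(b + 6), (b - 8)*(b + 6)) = b + 6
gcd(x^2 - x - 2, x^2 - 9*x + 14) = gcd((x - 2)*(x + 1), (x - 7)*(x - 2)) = x - 2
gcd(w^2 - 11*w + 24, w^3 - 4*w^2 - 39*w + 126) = w - 3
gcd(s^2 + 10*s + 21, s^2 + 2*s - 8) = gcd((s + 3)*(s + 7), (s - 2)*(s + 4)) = 1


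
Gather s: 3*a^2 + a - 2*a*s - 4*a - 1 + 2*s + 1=3*a^2 - 3*a + s*(2 - 2*a)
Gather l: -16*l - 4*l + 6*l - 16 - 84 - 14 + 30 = -14*l - 84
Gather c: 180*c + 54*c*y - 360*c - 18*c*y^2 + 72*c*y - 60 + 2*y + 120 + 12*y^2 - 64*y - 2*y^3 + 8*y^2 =c*(-18*y^2 + 126*y - 180) - 2*y^3 + 20*y^2 - 62*y + 60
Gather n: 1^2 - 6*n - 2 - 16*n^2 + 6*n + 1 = -16*n^2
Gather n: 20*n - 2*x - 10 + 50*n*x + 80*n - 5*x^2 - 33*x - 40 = n*(50*x + 100) - 5*x^2 - 35*x - 50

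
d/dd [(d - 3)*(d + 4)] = 2*d + 1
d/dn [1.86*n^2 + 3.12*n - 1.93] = 3.72*n + 3.12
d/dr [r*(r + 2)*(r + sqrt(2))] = r*(r + 2) + r*(r + sqrt(2)) + (r + 2)*(r + sqrt(2))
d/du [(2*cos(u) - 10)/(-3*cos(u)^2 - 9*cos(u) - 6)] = 2*(sin(u)^2 + 10*cos(u) + 16)*sin(u)/(3*(cos(u)^2 + 3*cos(u) + 2)^2)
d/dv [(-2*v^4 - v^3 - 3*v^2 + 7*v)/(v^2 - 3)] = (-4*v^5 - v^4 + 24*v^3 + 2*v^2 + 18*v - 21)/(v^4 - 6*v^2 + 9)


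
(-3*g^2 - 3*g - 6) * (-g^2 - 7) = 3*g^4 + 3*g^3 + 27*g^2 + 21*g + 42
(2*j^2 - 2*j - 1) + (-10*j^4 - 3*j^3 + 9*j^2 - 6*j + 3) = -10*j^4 - 3*j^3 + 11*j^2 - 8*j + 2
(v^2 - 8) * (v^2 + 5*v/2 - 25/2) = v^4 + 5*v^3/2 - 41*v^2/2 - 20*v + 100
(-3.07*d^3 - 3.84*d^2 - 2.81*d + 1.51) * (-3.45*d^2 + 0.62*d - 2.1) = 10.5915*d^5 + 11.3446*d^4 + 13.7607*d^3 + 1.1123*d^2 + 6.8372*d - 3.171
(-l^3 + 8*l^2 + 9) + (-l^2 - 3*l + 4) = -l^3 + 7*l^2 - 3*l + 13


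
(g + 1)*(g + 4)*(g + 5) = g^3 + 10*g^2 + 29*g + 20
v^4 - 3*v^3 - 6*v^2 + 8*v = v*(v - 4)*(v - 1)*(v + 2)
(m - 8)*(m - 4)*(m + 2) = m^3 - 10*m^2 + 8*m + 64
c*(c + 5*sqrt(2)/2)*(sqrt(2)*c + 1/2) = sqrt(2)*c^3 + 11*c^2/2 + 5*sqrt(2)*c/4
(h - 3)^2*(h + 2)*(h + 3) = h^4 - h^3 - 15*h^2 + 9*h + 54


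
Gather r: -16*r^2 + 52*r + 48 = -16*r^2 + 52*r + 48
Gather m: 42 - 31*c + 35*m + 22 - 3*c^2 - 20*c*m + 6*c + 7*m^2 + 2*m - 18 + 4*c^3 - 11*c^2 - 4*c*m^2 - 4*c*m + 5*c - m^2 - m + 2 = 4*c^3 - 14*c^2 - 20*c + m^2*(6 - 4*c) + m*(36 - 24*c) + 48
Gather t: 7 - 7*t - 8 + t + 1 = -6*t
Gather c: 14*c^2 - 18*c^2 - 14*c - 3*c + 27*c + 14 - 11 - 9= -4*c^2 + 10*c - 6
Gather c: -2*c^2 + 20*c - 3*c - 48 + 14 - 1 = -2*c^2 + 17*c - 35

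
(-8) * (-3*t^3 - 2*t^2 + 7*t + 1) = 24*t^3 + 16*t^2 - 56*t - 8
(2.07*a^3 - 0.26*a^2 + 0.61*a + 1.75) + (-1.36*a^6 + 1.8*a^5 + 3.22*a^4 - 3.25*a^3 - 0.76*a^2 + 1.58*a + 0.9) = -1.36*a^6 + 1.8*a^5 + 3.22*a^4 - 1.18*a^3 - 1.02*a^2 + 2.19*a + 2.65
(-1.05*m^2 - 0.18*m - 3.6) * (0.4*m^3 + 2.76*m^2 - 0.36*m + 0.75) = -0.42*m^5 - 2.97*m^4 - 1.5588*m^3 - 10.6587*m^2 + 1.161*m - 2.7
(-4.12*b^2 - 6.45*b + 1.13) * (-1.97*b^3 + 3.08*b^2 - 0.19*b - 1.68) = 8.1164*b^5 + 0.0168999999999997*b^4 - 21.3093*b^3 + 11.6275*b^2 + 10.6213*b - 1.8984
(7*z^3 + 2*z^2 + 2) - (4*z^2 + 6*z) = 7*z^3 - 2*z^2 - 6*z + 2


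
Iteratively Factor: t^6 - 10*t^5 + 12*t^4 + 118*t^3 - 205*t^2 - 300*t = (t + 1)*(t^5 - 11*t^4 + 23*t^3 + 95*t^2 - 300*t) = (t - 5)*(t + 1)*(t^4 - 6*t^3 - 7*t^2 + 60*t) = (t - 5)*(t + 1)*(t + 3)*(t^3 - 9*t^2 + 20*t) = (t - 5)*(t - 4)*(t + 1)*(t + 3)*(t^2 - 5*t) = t*(t - 5)*(t - 4)*(t + 1)*(t + 3)*(t - 5)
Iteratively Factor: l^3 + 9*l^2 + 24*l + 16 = (l + 1)*(l^2 + 8*l + 16) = (l + 1)*(l + 4)*(l + 4)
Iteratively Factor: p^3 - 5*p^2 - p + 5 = (p + 1)*(p^2 - 6*p + 5) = (p - 1)*(p + 1)*(p - 5)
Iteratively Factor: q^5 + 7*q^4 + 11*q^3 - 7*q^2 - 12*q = (q + 3)*(q^4 + 4*q^3 - q^2 - 4*q) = (q - 1)*(q + 3)*(q^3 + 5*q^2 + 4*q) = (q - 1)*(q + 1)*(q + 3)*(q^2 + 4*q) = q*(q - 1)*(q + 1)*(q + 3)*(q + 4)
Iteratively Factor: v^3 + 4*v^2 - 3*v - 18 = (v + 3)*(v^2 + v - 6) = (v + 3)^2*(v - 2)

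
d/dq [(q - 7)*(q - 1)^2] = 3*(q - 5)*(q - 1)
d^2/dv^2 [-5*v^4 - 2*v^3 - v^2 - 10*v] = -60*v^2 - 12*v - 2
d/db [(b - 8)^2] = 2*b - 16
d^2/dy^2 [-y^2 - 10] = -2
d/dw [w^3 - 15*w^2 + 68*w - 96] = 3*w^2 - 30*w + 68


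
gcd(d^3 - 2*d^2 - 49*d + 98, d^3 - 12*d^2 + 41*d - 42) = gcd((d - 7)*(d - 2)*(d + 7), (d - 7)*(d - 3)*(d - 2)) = d^2 - 9*d + 14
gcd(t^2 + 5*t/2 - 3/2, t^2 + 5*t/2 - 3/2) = t^2 + 5*t/2 - 3/2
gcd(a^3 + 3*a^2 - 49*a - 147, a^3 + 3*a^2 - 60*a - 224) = a + 7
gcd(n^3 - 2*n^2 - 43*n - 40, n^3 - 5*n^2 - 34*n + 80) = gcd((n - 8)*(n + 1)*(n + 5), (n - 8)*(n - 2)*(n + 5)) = n^2 - 3*n - 40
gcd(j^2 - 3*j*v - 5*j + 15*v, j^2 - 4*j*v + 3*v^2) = -j + 3*v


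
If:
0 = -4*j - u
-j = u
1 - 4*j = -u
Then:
No Solution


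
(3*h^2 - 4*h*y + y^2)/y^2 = 3*h^2/y^2 - 4*h/y + 1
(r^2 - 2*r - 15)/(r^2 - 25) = (r + 3)/(r + 5)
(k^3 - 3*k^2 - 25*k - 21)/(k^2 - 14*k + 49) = (k^2 + 4*k + 3)/(k - 7)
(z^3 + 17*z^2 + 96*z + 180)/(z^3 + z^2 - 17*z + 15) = (z^2 + 12*z + 36)/(z^2 - 4*z + 3)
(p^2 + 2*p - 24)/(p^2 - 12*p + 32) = (p + 6)/(p - 8)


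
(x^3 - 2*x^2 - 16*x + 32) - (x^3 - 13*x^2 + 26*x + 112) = 11*x^2 - 42*x - 80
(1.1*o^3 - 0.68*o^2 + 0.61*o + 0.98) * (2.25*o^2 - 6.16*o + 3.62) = 2.475*o^5 - 8.306*o^4 + 9.5433*o^3 - 4.0142*o^2 - 3.8286*o + 3.5476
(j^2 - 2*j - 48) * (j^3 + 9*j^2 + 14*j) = j^5 + 7*j^4 - 52*j^3 - 460*j^2 - 672*j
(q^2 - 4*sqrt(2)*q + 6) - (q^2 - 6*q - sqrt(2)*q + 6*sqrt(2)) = -3*sqrt(2)*q + 6*q - 6*sqrt(2) + 6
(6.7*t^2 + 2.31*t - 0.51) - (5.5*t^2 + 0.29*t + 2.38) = 1.2*t^2 + 2.02*t - 2.89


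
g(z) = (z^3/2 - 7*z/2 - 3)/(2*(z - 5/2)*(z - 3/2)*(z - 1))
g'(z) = (3*z^2/2 - 7/2)/(2*(z - 5/2)*(z - 3/2)*(z - 1)) - (z^3/2 - 7*z/2 - 3)/(2*(z - 5/2)*(z - 3/2)*(z - 1)^2) - (z^3/2 - 7*z/2 - 3)/(2*(z - 5/2)*(z - 3/2)^2*(z - 1)) - (z^3/2 - 7*z/2 - 3)/(2*(z - 5/2)^2*(z - 3/2)*(z - 1))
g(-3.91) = 0.06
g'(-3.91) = -0.03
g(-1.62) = -0.01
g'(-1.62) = -0.01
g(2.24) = 10.94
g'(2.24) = 10.03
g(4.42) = 0.64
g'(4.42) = -0.07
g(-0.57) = 0.06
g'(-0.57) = 0.23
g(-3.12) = 0.03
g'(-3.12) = -0.03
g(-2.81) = 0.02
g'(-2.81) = -0.03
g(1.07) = -71.24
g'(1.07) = 781.48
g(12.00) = 0.37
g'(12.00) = -0.01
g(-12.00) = 0.16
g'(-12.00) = -0.00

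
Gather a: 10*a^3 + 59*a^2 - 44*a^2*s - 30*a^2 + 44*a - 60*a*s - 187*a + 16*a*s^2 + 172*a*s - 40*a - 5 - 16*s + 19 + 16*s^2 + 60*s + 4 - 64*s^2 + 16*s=10*a^3 + a^2*(29 - 44*s) + a*(16*s^2 + 112*s - 183) - 48*s^2 + 60*s + 18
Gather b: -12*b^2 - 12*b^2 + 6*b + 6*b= -24*b^2 + 12*b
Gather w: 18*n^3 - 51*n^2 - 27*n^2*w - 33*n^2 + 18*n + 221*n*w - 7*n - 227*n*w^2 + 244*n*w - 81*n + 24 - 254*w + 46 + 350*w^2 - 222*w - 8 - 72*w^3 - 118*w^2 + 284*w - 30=18*n^3 - 84*n^2 - 70*n - 72*w^3 + w^2*(232 - 227*n) + w*(-27*n^2 + 465*n - 192) + 32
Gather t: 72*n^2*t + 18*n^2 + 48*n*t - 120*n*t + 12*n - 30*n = 18*n^2 - 18*n + t*(72*n^2 - 72*n)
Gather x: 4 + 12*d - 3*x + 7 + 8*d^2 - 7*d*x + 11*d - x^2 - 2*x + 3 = 8*d^2 + 23*d - x^2 + x*(-7*d - 5) + 14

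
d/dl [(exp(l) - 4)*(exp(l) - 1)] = (2*exp(l) - 5)*exp(l)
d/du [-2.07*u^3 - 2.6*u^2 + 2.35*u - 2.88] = -6.21*u^2 - 5.2*u + 2.35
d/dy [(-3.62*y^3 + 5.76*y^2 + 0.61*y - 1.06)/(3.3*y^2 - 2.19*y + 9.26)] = (-11.946*y^4 + 15.8556*y^3 - 115.191*y^2 + 113.6712*y + 3.3272)/(10.89*y^4 - 14.454*y^3 + 65.9121*y^2 - 40.5588*y + 85.7476)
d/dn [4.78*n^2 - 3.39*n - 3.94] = 9.56*n - 3.39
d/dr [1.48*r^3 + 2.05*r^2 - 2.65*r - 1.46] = 4.44*r^2 + 4.1*r - 2.65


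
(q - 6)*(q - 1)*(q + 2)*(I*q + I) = I*q^4 - 4*I*q^3 - 13*I*q^2 + 4*I*q + 12*I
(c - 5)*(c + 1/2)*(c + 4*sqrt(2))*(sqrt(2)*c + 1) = sqrt(2)*c^4 - 9*sqrt(2)*c^3/2 + 9*c^3 - 81*c^2/2 + 3*sqrt(2)*c^2/2 - 18*sqrt(2)*c - 45*c/2 - 10*sqrt(2)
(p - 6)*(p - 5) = p^2 - 11*p + 30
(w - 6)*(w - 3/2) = w^2 - 15*w/2 + 9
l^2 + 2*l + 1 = (l + 1)^2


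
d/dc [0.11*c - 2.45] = 0.110000000000000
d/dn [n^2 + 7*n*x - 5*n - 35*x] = 2*n + 7*x - 5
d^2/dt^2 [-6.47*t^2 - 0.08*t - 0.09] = -12.9400000000000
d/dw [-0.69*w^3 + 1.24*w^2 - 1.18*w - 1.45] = -2.07*w^2 + 2.48*w - 1.18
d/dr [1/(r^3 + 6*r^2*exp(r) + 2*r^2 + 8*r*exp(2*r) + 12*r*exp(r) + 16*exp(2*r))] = (-6*r^2*exp(r) - 3*r^2 - 16*r*exp(2*r) - 24*r*exp(r) - 4*r - 40*exp(2*r) - 12*exp(r))/(r^3 + 6*r^2*exp(r) + 2*r^2 + 8*r*exp(2*r) + 12*r*exp(r) + 16*exp(2*r))^2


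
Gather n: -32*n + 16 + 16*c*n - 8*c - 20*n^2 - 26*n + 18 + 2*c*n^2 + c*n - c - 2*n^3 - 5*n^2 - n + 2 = -9*c - 2*n^3 + n^2*(2*c - 25) + n*(17*c - 59) + 36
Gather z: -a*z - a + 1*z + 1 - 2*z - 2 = -a + z*(-a - 1) - 1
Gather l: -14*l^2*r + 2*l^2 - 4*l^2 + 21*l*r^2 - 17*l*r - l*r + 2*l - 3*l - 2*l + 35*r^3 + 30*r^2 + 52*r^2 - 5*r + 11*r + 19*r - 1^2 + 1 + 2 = l^2*(-14*r - 2) + l*(21*r^2 - 18*r - 3) + 35*r^3 + 82*r^2 + 25*r + 2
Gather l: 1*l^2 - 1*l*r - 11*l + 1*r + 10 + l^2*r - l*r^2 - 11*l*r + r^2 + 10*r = l^2*(r + 1) + l*(-r^2 - 12*r - 11) + r^2 + 11*r + 10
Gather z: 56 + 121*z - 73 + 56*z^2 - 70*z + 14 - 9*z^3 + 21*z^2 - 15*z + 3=-9*z^3 + 77*z^2 + 36*z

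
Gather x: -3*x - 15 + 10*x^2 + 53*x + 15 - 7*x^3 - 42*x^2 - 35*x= -7*x^3 - 32*x^2 + 15*x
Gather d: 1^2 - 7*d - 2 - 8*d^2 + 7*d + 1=-8*d^2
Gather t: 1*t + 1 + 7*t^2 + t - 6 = 7*t^2 + 2*t - 5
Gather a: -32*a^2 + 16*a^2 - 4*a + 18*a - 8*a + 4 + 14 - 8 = -16*a^2 + 6*a + 10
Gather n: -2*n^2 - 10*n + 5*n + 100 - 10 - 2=-2*n^2 - 5*n + 88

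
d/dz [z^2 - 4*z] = 2*z - 4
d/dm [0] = 0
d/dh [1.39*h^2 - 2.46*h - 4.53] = 2.78*h - 2.46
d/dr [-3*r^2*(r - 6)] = 9*r*(4 - r)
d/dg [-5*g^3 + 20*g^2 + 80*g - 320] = -15*g^2 + 40*g + 80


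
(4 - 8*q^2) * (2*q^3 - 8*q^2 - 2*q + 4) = -16*q^5 + 64*q^4 + 24*q^3 - 64*q^2 - 8*q + 16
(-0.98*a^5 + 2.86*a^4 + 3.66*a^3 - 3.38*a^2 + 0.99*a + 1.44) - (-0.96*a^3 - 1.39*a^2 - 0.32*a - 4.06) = -0.98*a^5 + 2.86*a^4 + 4.62*a^3 - 1.99*a^2 + 1.31*a + 5.5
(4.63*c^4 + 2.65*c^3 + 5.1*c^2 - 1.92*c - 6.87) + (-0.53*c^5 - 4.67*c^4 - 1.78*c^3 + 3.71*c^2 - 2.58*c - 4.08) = -0.53*c^5 - 0.04*c^4 + 0.87*c^3 + 8.81*c^2 - 4.5*c - 10.95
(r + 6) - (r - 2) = 8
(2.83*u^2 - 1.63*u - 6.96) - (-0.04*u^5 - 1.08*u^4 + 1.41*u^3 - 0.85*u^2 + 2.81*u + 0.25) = 0.04*u^5 + 1.08*u^4 - 1.41*u^3 + 3.68*u^2 - 4.44*u - 7.21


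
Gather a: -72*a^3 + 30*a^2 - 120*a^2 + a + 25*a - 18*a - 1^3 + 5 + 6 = -72*a^3 - 90*a^2 + 8*a + 10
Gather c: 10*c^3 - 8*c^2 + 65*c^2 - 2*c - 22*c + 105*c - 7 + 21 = 10*c^3 + 57*c^2 + 81*c + 14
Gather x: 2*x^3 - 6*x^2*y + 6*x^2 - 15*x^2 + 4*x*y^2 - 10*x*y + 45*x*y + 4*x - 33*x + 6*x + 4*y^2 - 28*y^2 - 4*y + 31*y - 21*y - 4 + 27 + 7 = 2*x^3 + x^2*(-6*y - 9) + x*(4*y^2 + 35*y - 23) - 24*y^2 + 6*y + 30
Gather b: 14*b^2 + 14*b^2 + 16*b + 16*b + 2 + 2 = 28*b^2 + 32*b + 4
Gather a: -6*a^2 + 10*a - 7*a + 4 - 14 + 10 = -6*a^2 + 3*a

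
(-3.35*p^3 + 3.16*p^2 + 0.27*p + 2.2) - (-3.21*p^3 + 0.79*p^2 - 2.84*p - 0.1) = -0.14*p^3 + 2.37*p^2 + 3.11*p + 2.3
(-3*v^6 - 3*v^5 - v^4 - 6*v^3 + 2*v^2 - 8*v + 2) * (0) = 0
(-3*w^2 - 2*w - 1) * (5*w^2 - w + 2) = -15*w^4 - 7*w^3 - 9*w^2 - 3*w - 2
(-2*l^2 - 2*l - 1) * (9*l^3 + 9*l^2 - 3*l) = -18*l^5 - 36*l^4 - 21*l^3 - 3*l^2 + 3*l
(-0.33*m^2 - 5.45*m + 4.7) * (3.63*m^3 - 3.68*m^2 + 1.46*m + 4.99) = -1.1979*m^5 - 18.5691*m^4 + 36.6352*m^3 - 26.8997*m^2 - 20.3335*m + 23.453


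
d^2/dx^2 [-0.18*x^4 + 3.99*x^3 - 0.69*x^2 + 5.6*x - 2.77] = -2.16*x^2 + 23.94*x - 1.38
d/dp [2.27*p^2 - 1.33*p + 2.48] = 4.54*p - 1.33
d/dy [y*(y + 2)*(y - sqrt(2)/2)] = 3*y^2 - sqrt(2)*y + 4*y - sqrt(2)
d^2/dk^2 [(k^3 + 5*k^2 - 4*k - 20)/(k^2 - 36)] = 64*(k^3 + 15*k^2 + 108*k + 180)/(k^6 - 108*k^4 + 3888*k^2 - 46656)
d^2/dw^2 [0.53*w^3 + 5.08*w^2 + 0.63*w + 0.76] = 3.18*w + 10.16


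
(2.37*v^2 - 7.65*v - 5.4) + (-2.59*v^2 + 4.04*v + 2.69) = -0.22*v^2 - 3.61*v - 2.71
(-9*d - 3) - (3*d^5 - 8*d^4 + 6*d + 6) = -3*d^5 + 8*d^4 - 15*d - 9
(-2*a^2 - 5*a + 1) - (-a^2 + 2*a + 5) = -a^2 - 7*a - 4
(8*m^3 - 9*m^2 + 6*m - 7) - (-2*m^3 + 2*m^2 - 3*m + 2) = 10*m^3 - 11*m^2 + 9*m - 9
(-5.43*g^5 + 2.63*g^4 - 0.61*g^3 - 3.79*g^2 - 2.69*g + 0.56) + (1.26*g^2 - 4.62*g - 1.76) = -5.43*g^5 + 2.63*g^4 - 0.61*g^3 - 2.53*g^2 - 7.31*g - 1.2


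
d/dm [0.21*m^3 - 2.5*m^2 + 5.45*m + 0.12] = 0.63*m^2 - 5.0*m + 5.45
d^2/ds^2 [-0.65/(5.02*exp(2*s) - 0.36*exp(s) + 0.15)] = (-0.65*(10.04*exp(s) - 0.36)*(20.08*exp(s) - 0.72)*exp(s) + (13.052*exp(s) - 0.234)*(5.02*exp(2*s) - 0.36*exp(s) + 0.15))*exp(s)/(5.02*exp(2*s) - 0.36*exp(s) + 0.15)^3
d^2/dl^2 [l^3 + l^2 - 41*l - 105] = 6*l + 2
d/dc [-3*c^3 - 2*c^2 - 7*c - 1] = -9*c^2 - 4*c - 7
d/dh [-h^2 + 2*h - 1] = 2 - 2*h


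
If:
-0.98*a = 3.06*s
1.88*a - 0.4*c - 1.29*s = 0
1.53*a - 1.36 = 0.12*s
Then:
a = 0.87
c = 4.97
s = -0.28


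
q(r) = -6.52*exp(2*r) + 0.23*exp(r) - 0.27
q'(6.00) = -2122229.69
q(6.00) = -1061068.72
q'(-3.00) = -0.02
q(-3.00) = -0.27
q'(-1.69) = -0.40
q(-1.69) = -0.45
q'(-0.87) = -2.19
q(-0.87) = -1.32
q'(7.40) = -34900467.24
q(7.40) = -17450045.75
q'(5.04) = -311111.72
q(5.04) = -155538.37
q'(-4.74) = 0.00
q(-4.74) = -0.27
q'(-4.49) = 0.00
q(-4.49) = -0.27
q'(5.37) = -601955.90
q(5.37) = -300953.51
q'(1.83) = -505.32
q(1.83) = -252.21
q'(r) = -13.04*exp(2*r) + 0.23*exp(r)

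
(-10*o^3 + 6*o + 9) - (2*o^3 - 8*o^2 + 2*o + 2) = -12*o^3 + 8*o^2 + 4*o + 7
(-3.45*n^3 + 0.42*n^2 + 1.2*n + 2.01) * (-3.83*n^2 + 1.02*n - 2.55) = 13.2135*n^5 - 5.1276*n^4 + 4.6299*n^3 - 7.5453*n^2 - 1.0098*n - 5.1255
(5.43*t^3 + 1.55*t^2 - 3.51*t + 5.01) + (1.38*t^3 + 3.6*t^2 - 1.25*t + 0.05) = 6.81*t^3 + 5.15*t^2 - 4.76*t + 5.06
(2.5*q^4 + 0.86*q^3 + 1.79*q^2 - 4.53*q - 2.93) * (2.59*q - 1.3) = 6.475*q^5 - 1.0226*q^4 + 3.5181*q^3 - 14.0597*q^2 - 1.6997*q + 3.809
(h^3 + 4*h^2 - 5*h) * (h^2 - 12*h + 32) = h^5 - 8*h^4 - 21*h^3 + 188*h^2 - 160*h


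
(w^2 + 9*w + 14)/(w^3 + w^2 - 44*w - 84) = (w + 7)/(w^2 - w - 42)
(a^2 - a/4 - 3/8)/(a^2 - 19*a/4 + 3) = (a + 1/2)/(a - 4)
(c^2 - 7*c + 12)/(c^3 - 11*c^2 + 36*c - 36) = (c - 4)/(c^2 - 8*c + 12)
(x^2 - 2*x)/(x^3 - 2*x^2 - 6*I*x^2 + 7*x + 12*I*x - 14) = x/(x^2 - 6*I*x + 7)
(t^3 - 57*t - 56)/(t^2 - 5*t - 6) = (t^2 - t - 56)/(t - 6)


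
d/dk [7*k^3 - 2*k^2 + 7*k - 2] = 21*k^2 - 4*k + 7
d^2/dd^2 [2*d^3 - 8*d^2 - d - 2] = 12*d - 16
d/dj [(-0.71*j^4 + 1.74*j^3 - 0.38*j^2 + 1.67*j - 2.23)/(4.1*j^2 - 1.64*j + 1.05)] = (-5.822*j^5 + 10.6272*j^4 - 8.6892*j^3 - 0.742800000000001*j^2 + 17.488*j - 1.9037)/(16.81*j^4 - 13.448*j^3 + 11.2996*j^2 - 3.444*j + 1.1025)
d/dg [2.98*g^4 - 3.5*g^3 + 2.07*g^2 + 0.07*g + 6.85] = 11.92*g^3 - 10.5*g^2 + 4.14*g + 0.07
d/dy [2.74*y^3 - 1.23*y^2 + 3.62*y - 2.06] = 8.22*y^2 - 2.46*y + 3.62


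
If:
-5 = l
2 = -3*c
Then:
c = -2/3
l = -5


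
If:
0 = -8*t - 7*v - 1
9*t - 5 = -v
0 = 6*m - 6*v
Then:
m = -49/55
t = 36/55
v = -49/55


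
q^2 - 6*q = q*(q - 6)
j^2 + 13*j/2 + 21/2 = (j + 3)*(j + 7/2)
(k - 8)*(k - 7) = k^2 - 15*k + 56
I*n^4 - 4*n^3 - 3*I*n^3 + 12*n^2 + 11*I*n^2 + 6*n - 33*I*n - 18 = (n - 3)*(n - I)*(n + 6*I)*(I*n + 1)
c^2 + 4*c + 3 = (c + 1)*(c + 3)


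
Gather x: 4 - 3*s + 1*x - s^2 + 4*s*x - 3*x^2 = -s^2 - 3*s - 3*x^2 + x*(4*s + 1) + 4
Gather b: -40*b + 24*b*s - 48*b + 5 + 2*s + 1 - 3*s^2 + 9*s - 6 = b*(24*s - 88) - 3*s^2 + 11*s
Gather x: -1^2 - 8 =-9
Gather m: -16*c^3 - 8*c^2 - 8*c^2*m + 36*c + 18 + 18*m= -16*c^3 - 8*c^2 + 36*c + m*(18 - 8*c^2) + 18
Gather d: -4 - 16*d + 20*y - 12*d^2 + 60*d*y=-12*d^2 + d*(60*y - 16) + 20*y - 4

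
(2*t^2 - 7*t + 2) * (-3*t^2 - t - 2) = -6*t^4 + 19*t^3 - 3*t^2 + 12*t - 4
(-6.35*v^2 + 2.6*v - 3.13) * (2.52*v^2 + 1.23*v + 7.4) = -16.002*v^4 - 1.2585*v^3 - 51.6796*v^2 + 15.3901*v - 23.162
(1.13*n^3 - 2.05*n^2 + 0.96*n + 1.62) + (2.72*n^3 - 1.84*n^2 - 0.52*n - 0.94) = 3.85*n^3 - 3.89*n^2 + 0.44*n + 0.68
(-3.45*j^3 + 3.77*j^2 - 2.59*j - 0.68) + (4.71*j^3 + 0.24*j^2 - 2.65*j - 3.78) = 1.26*j^3 + 4.01*j^2 - 5.24*j - 4.46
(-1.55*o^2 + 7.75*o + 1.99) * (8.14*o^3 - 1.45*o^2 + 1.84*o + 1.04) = -12.617*o^5 + 65.3325*o^4 + 2.1091*o^3 + 9.7625*o^2 + 11.7216*o + 2.0696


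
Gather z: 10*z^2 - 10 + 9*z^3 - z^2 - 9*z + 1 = 9*z^3 + 9*z^2 - 9*z - 9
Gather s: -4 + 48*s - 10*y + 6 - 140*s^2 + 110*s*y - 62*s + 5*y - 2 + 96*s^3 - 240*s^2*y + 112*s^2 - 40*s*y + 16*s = 96*s^3 + s^2*(-240*y - 28) + s*(70*y + 2) - 5*y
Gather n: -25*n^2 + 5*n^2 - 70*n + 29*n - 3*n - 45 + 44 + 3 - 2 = -20*n^2 - 44*n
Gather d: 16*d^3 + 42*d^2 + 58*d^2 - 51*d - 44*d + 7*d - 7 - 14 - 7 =16*d^3 + 100*d^2 - 88*d - 28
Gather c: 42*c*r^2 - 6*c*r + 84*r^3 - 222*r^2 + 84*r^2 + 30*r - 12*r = c*(42*r^2 - 6*r) + 84*r^3 - 138*r^2 + 18*r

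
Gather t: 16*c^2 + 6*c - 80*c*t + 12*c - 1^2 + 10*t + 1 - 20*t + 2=16*c^2 + 18*c + t*(-80*c - 10) + 2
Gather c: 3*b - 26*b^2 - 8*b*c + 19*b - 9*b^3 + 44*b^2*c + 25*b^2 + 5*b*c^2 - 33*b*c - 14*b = -9*b^3 - b^2 + 5*b*c^2 + 8*b + c*(44*b^2 - 41*b)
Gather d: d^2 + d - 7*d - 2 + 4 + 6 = d^2 - 6*d + 8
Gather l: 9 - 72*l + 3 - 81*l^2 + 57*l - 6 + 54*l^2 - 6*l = -27*l^2 - 21*l + 6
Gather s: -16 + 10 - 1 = -7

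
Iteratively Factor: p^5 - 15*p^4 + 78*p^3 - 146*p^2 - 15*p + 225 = (p - 3)*(p^4 - 12*p^3 + 42*p^2 - 20*p - 75) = (p - 3)^2*(p^3 - 9*p^2 + 15*p + 25) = (p - 3)^2*(p + 1)*(p^2 - 10*p + 25) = (p - 5)*(p - 3)^2*(p + 1)*(p - 5)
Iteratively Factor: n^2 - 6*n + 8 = (n - 2)*(n - 4)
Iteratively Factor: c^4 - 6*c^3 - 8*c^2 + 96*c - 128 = (c - 4)*(c^3 - 2*c^2 - 16*c + 32) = (c - 4)^2*(c^2 + 2*c - 8) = (c - 4)^2*(c - 2)*(c + 4)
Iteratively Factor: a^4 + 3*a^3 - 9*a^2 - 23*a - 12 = (a - 3)*(a^3 + 6*a^2 + 9*a + 4) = (a - 3)*(a + 1)*(a^2 + 5*a + 4) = (a - 3)*(a + 1)*(a + 4)*(a + 1)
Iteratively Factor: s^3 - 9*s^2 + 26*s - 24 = (s - 2)*(s^2 - 7*s + 12) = (s - 4)*(s - 2)*(s - 3)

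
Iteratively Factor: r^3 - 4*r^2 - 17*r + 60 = (r + 4)*(r^2 - 8*r + 15) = (r - 3)*(r + 4)*(r - 5)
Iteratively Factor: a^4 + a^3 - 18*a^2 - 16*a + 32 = (a - 1)*(a^3 + 2*a^2 - 16*a - 32) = (a - 1)*(a + 2)*(a^2 - 16) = (a - 1)*(a + 2)*(a + 4)*(a - 4)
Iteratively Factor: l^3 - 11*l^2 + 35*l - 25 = (l - 1)*(l^2 - 10*l + 25) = (l - 5)*(l - 1)*(l - 5)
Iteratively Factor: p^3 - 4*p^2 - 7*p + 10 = (p - 1)*(p^2 - 3*p - 10) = (p - 5)*(p - 1)*(p + 2)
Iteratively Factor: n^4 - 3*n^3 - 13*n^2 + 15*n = (n)*(n^3 - 3*n^2 - 13*n + 15) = n*(n - 5)*(n^2 + 2*n - 3) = n*(n - 5)*(n + 3)*(n - 1)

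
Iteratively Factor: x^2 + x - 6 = (x - 2)*(x + 3)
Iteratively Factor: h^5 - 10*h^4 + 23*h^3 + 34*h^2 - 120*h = (h + 2)*(h^4 - 12*h^3 + 47*h^2 - 60*h) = (h - 4)*(h + 2)*(h^3 - 8*h^2 + 15*h) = h*(h - 4)*(h + 2)*(h^2 - 8*h + 15) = h*(h - 4)*(h - 3)*(h + 2)*(h - 5)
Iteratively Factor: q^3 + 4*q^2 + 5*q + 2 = (q + 1)*(q^2 + 3*q + 2) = (q + 1)^2*(q + 2)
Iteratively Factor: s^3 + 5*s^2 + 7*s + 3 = (s + 1)*(s^2 + 4*s + 3) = (s + 1)^2*(s + 3)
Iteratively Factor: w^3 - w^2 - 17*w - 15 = (w - 5)*(w^2 + 4*w + 3) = (w - 5)*(w + 1)*(w + 3)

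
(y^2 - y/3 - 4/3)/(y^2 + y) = (y - 4/3)/y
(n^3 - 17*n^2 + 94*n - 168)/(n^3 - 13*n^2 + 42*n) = (n - 4)/n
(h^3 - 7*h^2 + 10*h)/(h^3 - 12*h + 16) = h*(h - 5)/(h^2 + 2*h - 8)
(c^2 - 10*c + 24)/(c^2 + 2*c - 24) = (c - 6)/(c + 6)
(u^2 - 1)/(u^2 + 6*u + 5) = (u - 1)/(u + 5)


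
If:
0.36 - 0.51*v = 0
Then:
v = 0.71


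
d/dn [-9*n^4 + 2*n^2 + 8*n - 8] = -36*n^3 + 4*n + 8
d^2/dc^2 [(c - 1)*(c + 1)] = 2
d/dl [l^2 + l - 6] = 2*l + 1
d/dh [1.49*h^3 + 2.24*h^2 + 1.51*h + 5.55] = 4.47*h^2 + 4.48*h + 1.51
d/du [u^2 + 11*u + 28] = 2*u + 11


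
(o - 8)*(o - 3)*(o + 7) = o^3 - 4*o^2 - 53*o + 168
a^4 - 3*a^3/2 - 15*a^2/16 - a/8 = a*(a - 2)*(a + 1/4)^2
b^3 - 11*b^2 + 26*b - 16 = (b - 8)*(b - 2)*(b - 1)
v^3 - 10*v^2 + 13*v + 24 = (v - 8)*(v - 3)*(v + 1)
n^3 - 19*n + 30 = (n - 3)*(n - 2)*(n + 5)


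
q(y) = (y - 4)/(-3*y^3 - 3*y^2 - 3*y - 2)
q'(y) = (y - 4)*(9*y^2 + 6*y + 3)/(-3*y^3 - 3*y^2 - 3*y - 2)^2 + 1/(-3*y^3 - 3*y^2 - 3*y - 2) = (6*y^3 - 33*y^2 - 24*y - 14)/(9*y^6 + 18*y^5 + 27*y^4 + 30*y^3 + 21*y^2 + 12*y + 4)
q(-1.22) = -1.98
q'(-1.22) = -6.41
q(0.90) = 0.33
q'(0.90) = -0.67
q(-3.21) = -0.09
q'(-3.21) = -0.08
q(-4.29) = -0.04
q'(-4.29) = -0.03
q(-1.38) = -1.25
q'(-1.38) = -3.20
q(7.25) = -0.00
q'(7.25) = 0.00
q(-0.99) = -5.31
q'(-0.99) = -32.11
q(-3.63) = -0.07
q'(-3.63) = -0.05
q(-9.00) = -0.00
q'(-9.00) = 0.00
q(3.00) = 0.01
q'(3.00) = -0.02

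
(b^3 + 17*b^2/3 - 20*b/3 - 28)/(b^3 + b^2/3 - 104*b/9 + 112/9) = 3*(b^2 + 8*b + 12)/(3*b^2 + 8*b - 16)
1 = 1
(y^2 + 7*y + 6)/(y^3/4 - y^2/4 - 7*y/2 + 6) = 4*(y^2 + 7*y + 6)/(y^3 - y^2 - 14*y + 24)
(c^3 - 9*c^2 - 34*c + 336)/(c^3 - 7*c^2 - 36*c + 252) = (c - 8)/(c - 6)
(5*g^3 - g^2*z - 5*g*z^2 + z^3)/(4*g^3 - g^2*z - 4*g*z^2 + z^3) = (-5*g + z)/(-4*g + z)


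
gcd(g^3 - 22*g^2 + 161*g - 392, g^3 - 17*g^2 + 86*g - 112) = g^2 - 15*g + 56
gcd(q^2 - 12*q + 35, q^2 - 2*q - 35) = q - 7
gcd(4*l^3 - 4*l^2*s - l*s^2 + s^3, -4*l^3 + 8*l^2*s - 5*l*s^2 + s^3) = 2*l^2 - 3*l*s + s^2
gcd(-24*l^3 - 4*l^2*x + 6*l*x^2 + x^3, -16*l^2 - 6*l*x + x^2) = 2*l + x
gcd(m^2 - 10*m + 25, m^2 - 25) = m - 5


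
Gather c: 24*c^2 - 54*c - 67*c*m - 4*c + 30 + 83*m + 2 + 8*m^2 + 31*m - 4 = 24*c^2 + c*(-67*m - 58) + 8*m^2 + 114*m + 28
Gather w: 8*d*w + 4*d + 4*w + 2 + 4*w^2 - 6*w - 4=4*d + 4*w^2 + w*(8*d - 2) - 2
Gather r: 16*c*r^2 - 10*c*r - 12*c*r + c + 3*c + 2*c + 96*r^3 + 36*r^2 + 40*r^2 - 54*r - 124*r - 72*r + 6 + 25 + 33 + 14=6*c + 96*r^3 + r^2*(16*c + 76) + r*(-22*c - 250) + 78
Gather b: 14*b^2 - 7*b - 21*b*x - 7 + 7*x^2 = 14*b^2 + b*(-21*x - 7) + 7*x^2 - 7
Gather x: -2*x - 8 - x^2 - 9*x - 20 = -x^2 - 11*x - 28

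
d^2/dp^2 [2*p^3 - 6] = 12*p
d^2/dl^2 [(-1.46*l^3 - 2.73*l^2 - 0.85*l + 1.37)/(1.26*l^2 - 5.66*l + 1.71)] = (-3.5527136788005e-15*l^5 + 7.105427357601e-15*l^4 - 128.889976*l^3 + 133.126956*l^2 - 73.248408*l + 49.454734)/(2.000376*l^6 - 26.957448*l^5 + 129.238956*l^4 - 254.491712*l^3 + 175.395726*l^2 - 49.651218*l + 5.000211)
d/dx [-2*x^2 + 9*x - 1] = 9 - 4*x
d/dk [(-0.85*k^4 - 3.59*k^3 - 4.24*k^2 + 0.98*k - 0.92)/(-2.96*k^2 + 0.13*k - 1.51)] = (5.032*k^5 + 10.2949*k^4 + 4.2006*k^3 + 18.6123*k^2 + 7.3584*k - 1.3602)/(8.7616*k^4 - 0.7696*k^3 + 8.9561*k^2 - 0.3926*k + 2.2801)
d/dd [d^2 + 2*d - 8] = 2*d + 2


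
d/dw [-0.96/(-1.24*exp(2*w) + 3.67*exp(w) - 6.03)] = (3.5232 - 2.3808*exp(w))*exp(w)/(1.24*exp(2*w) - 3.67*exp(w) + 6.03)^2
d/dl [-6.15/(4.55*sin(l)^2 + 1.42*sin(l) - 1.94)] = (55.965*sin(l) + 8.733)*cos(l)/(4.55*sin(l)^2 + 1.42*sin(l) - 1.94)^2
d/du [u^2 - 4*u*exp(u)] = -4*u*exp(u) + 2*u - 4*exp(u)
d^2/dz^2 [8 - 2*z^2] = -4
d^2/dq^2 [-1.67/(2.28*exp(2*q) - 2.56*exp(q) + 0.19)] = (-1.67*(4.56*exp(q) - 2.56)*(9.12*exp(q) - 5.12)*exp(q) + (15.2304*exp(q) - 4.2752)*(2.28*exp(2*q) - 2.56*exp(q) + 0.19))*exp(q)/(2.28*exp(2*q) - 2.56*exp(q) + 0.19)^3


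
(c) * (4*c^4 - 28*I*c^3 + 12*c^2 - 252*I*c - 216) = 4*c^5 - 28*I*c^4 + 12*c^3 - 252*I*c^2 - 216*c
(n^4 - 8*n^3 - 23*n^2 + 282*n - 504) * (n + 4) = n^5 - 4*n^4 - 55*n^3 + 190*n^2 + 624*n - 2016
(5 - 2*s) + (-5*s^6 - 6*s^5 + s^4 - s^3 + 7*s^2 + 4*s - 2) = -5*s^6 - 6*s^5 + s^4 - s^3 + 7*s^2 + 2*s + 3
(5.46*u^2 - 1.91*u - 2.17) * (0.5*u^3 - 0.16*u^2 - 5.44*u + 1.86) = 2.73*u^5 - 1.8286*u^4 - 30.4818*u^3 + 20.8932*u^2 + 8.2522*u - 4.0362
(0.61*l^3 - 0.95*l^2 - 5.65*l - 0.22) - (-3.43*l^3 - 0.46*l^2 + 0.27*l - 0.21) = 4.04*l^3 - 0.49*l^2 - 5.92*l - 0.01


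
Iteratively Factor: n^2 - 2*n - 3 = (n + 1)*(n - 3)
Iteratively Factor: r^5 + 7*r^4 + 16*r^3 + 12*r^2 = (r)*(r^4 + 7*r^3 + 16*r^2 + 12*r) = r*(r + 3)*(r^3 + 4*r^2 + 4*r) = r*(r + 2)*(r + 3)*(r^2 + 2*r) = r^2*(r + 2)*(r + 3)*(r + 2)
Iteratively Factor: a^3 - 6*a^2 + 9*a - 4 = (a - 1)*(a^2 - 5*a + 4) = (a - 4)*(a - 1)*(a - 1)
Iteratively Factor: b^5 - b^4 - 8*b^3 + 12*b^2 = (b)*(b^4 - b^3 - 8*b^2 + 12*b) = b*(b - 2)*(b^3 + b^2 - 6*b) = b*(b - 2)^2*(b^2 + 3*b) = b^2*(b - 2)^2*(b + 3)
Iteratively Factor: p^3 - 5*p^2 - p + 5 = (p - 1)*(p^2 - 4*p - 5) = (p - 5)*(p - 1)*(p + 1)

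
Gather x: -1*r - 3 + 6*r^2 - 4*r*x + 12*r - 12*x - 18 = 6*r^2 + 11*r + x*(-4*r - 12) - 21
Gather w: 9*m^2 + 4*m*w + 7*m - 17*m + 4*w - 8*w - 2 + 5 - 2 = 9*m^2 - 10*m + w*(4*m - 4) + 1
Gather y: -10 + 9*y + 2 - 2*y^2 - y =-2*y^2 + 8*y - 8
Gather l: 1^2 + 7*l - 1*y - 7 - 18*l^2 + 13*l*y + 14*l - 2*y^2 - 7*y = -18*l^2 + l*(13*y + 21) - 2*y^2 - 8*y - 6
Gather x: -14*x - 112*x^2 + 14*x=-112*x^2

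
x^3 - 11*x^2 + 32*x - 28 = (x - 7)*(x - 2)^2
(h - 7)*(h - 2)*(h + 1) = h^3 - 8*h^2 + 5*h + 14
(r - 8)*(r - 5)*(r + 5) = r^3 - 8*r^2 - 25*r + 200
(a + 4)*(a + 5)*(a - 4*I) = a^3 + 9*a^2 - 4*I*a^2 + 20*a - 36*I*a - 80*I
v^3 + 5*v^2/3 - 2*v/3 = v*(v - 1/3)*(v + 2)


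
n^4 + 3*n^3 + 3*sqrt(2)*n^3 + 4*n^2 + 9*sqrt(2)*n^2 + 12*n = n*(n + 3)*(n + sqrt(2))*(n + 2*sqrt(2))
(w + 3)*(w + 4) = w^2 + 7*w + 12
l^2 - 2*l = l*(l - 2)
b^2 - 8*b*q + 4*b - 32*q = (b + 4)*(b - 8*q)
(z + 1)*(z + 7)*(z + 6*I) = z^3 + 8*z^2 + 6*I*z^2 + 7*z + 48*I*z + 42*I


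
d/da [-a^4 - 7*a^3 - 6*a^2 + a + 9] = -4*a^3 - 21*a^2 - 12*a + 1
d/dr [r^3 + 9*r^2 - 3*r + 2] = 3*r^2 + 18*r - 3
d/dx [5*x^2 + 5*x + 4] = 10*x + 5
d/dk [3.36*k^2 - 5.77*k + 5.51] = 6.72*k - 5.77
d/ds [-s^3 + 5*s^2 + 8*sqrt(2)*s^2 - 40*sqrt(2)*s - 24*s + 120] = -3*s^2 + 10*s + 16*sqrt(2)*s - 40*sqrt(2) - 24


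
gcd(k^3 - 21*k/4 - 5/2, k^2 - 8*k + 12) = 1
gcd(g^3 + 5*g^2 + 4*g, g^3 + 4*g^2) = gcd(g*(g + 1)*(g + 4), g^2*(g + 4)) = g^2 + 4*g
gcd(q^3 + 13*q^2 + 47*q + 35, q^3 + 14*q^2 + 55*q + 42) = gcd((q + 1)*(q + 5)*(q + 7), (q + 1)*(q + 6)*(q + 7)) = q^2 + 8*q + 7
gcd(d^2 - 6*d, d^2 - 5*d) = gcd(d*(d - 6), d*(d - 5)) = d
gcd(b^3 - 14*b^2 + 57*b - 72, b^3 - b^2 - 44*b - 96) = b - 8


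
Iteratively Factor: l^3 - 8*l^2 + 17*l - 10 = (l - 2)*(l^2 - 6*l + 5) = (l - 5)*(l - 2)*(l - 1)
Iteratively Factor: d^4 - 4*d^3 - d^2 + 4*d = (d - 4)*(d^3 - d) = d*(d - 4)*(d^2 - 1) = d*(d - 4)*(d + 1)*(d - 1)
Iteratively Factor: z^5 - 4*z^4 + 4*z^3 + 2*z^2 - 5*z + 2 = (z - 1)*(z^4 - 3*z^3 + z^2 + 3*z - 2) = (z - 1)^2*(z^3 - 2*z^2 - z + 2) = (z - 1)^2*(z + 1)*(z^2 - 3*z + 2) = (z - 2)*(z - 1)^2*(z + 1)*(z - 1)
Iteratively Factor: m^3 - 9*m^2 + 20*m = (m - 5)*(m^2 - 4*m) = (m - 5)*(m - 4)*(m)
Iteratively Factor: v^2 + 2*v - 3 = (v + 3)*(v - 1)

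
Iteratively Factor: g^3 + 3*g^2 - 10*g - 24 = (g + 4)*(g^2 - g - 6) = (g - 3)*(g + 4)*(g + 2)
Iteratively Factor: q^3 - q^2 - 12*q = (q)*(q^2 - q - 12) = q*(q - 4)*(q + 3)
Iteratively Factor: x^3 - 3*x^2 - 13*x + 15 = (x + 3)*(x^2 - 6*x + 5) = (x - 5)*(x + 3)*(x - 1)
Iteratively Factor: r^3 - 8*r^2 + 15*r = (r)*(r^2 - 8*r + 15) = r*(r - 3)*(r - 5)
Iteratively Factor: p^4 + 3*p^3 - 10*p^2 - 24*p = (p - 3)*(p^3 + 6*p^2 + 8*p) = (p - 3)*(p + 2)*(p^2 + 4*p) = (p - 3)*(p + 2)*(p + 4)*(p)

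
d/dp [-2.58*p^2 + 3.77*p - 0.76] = 3.77 - 5.16*p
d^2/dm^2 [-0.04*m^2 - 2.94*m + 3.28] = -0.0800000000000000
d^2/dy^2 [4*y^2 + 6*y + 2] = 8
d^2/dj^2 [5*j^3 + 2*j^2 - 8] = 30*j + 4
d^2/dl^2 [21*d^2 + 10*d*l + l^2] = 2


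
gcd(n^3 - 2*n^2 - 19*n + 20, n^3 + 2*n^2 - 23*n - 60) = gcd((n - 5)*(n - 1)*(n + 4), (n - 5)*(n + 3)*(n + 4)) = n^2 - n - 20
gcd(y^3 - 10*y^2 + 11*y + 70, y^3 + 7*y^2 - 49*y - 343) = y - 7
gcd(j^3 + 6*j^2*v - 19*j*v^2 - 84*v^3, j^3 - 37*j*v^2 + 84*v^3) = -j^2 - 3*j*v + 28*v^2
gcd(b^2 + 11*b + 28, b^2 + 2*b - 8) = b + 4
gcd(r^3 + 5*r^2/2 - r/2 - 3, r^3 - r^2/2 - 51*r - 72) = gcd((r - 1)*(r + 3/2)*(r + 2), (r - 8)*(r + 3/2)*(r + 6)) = r + 3/2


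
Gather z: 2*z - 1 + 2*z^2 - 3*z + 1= 2*z^2 - z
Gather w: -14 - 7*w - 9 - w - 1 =-8*w - 24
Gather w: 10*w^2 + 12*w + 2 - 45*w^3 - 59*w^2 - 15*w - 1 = -45*w^3 - 49*w^2 - 3*w + 1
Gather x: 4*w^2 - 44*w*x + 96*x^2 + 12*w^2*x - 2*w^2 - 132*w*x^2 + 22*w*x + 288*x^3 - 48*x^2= 2*w^2 + 288*x^3 + x^2*(48 - 132*w) + x*(12*w^2 - 22*w)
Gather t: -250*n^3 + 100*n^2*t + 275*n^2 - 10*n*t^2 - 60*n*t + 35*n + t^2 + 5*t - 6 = -250*n^3 + 275*n^2 + 35*n + t^2*(1 - 10*n) + t*(100*n^2 - 60*n + 5) - 6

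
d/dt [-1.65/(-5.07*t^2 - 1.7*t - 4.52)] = (-16.731*t - 2.805)/(5.07*t^2 + 1.7*t + 4.52)^2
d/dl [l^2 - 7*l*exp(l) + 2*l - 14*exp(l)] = -7*l*exp(l) + 2*l - 21*exp(l) + 2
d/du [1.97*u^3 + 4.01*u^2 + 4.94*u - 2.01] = 5.91*u^2 + 8.02*u + 4.94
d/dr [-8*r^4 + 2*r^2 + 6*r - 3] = -32*r^3 + 4*r + 6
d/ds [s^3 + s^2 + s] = 3*s^2 + 2*s + 1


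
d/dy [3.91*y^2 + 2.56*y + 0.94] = 7.82*y + 2.56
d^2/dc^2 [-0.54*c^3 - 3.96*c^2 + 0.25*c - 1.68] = -3.24*c - 7.92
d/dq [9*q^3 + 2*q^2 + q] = 27*q^2 + 4*q + 1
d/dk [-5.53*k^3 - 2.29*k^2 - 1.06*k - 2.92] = -16.59*k^2 - 4.58*k - 1.06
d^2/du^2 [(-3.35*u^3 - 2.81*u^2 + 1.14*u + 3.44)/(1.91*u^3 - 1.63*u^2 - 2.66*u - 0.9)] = (-2.8421709430404e-14*u^7 - 41.361432*u^6 - 77.167056*u^5 - 25.46412*u^4 - 234.550416*u^3 - 49.8950280000001*u^2 + 98.655792*u + 28.576648)/(6.967871*u^9 - 17.839209*u^8 - 13.887801*u^7 + 35.507651*u^6 + 36.152946*u^5 - 14.338074*u^4 - 37.593116*u^3 - 23.06502*u^2 - 6.4638*u - 0.729)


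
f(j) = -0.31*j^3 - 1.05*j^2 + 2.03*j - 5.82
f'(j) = -0.93*j^2 - 2.1*j + 2.03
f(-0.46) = -6.95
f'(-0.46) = 2.80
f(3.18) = -19.95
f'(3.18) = -14.05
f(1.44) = -6.00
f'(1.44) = -2.92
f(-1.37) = -9.77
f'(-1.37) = 3.16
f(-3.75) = -11.85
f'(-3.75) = -3.17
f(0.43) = -5.17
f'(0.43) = 0.96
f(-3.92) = -11.24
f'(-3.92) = -4.03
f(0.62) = -5.04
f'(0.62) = 0.37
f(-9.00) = 116.85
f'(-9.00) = -54.40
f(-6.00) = 11.16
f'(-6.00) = -18.85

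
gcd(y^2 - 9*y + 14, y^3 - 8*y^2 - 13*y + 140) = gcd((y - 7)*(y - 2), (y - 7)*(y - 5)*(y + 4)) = y - 7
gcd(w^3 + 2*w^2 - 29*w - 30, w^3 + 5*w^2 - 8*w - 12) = w^2 + 7*w + 6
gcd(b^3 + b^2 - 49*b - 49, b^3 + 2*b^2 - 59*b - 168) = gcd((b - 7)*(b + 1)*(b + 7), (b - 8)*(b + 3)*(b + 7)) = b + 7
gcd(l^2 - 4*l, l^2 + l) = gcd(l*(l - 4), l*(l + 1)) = l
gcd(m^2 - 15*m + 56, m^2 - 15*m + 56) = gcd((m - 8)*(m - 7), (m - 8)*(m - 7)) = m^2 - 15*m + 56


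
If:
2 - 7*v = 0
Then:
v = 2/7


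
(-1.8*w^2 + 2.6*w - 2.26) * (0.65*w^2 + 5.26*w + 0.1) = -1.17*w^4 - 7.778*w^3 + 12.027*w^2 - 11.6276*w - 0.226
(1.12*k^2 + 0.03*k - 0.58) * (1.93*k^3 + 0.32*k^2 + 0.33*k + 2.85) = 2.1616*k^5 + 0.4163*k^4 - 0.7402*k^3 + 3.0163*k^2 - 0.1059*k - 1.653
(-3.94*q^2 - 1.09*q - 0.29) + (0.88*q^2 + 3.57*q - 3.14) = -3.06*q^2 + 2.48*q - 3.43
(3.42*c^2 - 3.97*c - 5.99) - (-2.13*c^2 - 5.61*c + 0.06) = 5.55*c^2 + 1.64*c - 6.05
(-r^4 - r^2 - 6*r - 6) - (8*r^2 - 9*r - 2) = -r^4 - 9*r^2 + 3*r - 4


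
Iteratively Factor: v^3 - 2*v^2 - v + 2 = (v + 1)*(v^2 - 3*v + 2) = (v - 2)*(v + 1)*(v - 1)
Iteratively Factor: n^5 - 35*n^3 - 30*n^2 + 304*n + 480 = (n + 4)*(n^4 - 4*n^3 - 19*n^2 + 46*n + 120) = (n + 2)*(n + 4)*(n^3 - 6*n^2 - 7*n + 60) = (n + 2)*(n + 3)*(n + 4)*(n^2 - 9*n + 20) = (n - 5)*(n + 2)*(n + 3)*(n + 4)*(n - 4)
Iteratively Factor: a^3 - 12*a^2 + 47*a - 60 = (a - 3)*(a^2 - 9*a + 20) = (a - 5)*(a - 3)*(a - 4)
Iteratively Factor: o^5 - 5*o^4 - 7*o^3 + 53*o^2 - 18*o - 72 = (o - 4)*(o^4 - o^3 - 11*o^2 + 9*o + 18) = (o - 4)*(o - 2)*(o^3 + o^2 - 9*o - 9) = (o - 4)*(o - 2)*(o + 1)*(o^2 - 9) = (o - 4)*(o - 2)*(o + 1)*(o + 3)*(o - 3)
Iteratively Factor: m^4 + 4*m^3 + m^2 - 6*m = (m - 1)*(m^3 + 5*m^2 + 6*m) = m*(m - 1)*(m^2 + 5*m + 6) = m*(m - 1)*(m + 2)*(m + 3)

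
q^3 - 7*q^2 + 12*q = q*(q - 4)*(q - 3)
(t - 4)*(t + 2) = t^2 - 2*t - 8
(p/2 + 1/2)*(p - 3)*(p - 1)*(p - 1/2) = p^4/2 - 7*p^3/4 + p^2/4 + 7*p/4 - 3/4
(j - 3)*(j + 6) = j^2 + 3*j - 18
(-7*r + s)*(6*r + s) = -42*r^2 - r*s + s^2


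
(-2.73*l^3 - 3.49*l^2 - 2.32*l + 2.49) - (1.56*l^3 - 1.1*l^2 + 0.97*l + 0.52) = -4.29*l^3 - 2.39*l^2 - 3.29*l + 1.97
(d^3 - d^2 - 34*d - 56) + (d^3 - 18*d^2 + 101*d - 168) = 2*d^3 - 19*d^2 + 67*d - 224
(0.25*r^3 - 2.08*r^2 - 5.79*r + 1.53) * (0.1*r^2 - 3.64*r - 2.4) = 0.025*r^5 - 1.118*r^4 + 6.3922*r^3 + 26.2206*r^2 + 8.3268*r - 3.672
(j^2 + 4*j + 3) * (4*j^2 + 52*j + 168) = 4*j^4 + 68*j^3 + 388*j^2 + 828*j + 504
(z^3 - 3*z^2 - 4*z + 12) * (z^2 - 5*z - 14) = z^5 - 8*z^4 - 3*z^3 + 74*z^2 - 4*z - 168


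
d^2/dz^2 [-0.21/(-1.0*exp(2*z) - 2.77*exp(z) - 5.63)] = (-(0.84*exp(z) + 0.5817)*(1.0*exp(2*z) + 2.77*exp(z) + 5.63) + 0.21*(2.0*exp(z) + 2.77)*(4.0*exp(z) + 5.54)*exp(z))*exp(z)/(1.0*exp(2*z) + 2.77*exp(z) + 5.63)^3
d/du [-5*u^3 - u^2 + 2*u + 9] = -15*u^2 - 2*u + 2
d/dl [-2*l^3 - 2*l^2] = 2*l*(-3*l - 2)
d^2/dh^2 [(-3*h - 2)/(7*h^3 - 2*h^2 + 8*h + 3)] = 2*(-441*h^5 - 462*h^4 + 380*h^3 + 18*h^2 + 168*h - 68)/(343*h^9 - 294*h^8 + 1260*h^7 - 239*h^6 + 1188*h^5 + 660*h^4 + 413*h^3 + 522*h^2 + 216*h + 27)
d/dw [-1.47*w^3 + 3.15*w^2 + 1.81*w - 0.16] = -4.41*w^2 + 6.3*w + 1.81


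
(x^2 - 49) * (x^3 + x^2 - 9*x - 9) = x^5 + x^4 - 58*x^3 - 58*x^2 + 441*x + 441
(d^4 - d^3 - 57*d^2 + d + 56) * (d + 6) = d^5 + 5*d^4 - 63*d^3 - 341*d^2 + 62*d + 336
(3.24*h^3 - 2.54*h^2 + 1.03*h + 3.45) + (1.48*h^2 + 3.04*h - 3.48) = 3.24*h^3 - 1.06*h^2 + 4.07*h - 0.0299999999999998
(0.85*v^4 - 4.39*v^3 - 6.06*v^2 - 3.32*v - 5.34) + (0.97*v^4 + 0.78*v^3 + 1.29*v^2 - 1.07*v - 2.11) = 1.82*v^4 - 3.61*v^3 - 4.77*v^2 - 4.39*v - 7.45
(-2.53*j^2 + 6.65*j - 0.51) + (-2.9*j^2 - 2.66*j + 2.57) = -5.43*j^2 + 3.99*j + 2.06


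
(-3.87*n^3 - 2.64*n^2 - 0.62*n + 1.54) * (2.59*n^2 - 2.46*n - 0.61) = -10.0233*n^5 + 2.6826*n^4 + 7.2493*n^3 + 7.1242*n^2 - 3.4102*n - 0.9394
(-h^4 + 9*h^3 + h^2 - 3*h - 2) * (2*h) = -2*h^5 + 18*h^4 + 2*h^3 - 6*h^2 - 4*h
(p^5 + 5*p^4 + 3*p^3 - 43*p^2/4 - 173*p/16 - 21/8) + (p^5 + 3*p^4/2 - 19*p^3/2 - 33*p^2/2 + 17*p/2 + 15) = 2*p^5 + 13*p^4/2 - 13*p^3/2 - 109*p^2/4 - 37*p/16 + 99/8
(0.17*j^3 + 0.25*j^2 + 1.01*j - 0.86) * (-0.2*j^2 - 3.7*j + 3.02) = -0.034*j^5 - 0.679*j^4 - 0.6136*j^3 - 2.81*j^2 + 6.2322*j - 2.5972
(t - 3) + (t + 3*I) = 2*t - 3 + 3*I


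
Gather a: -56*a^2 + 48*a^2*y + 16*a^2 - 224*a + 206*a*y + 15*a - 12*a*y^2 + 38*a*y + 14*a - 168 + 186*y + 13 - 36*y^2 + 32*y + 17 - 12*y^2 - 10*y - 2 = a^2*(48*y - 40) + a*(-12*y^2 + 244*y - 195) - 48*y^2 + 208*y - 140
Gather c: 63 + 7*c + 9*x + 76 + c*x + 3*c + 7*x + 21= c*(x + 10) + 16*x + 160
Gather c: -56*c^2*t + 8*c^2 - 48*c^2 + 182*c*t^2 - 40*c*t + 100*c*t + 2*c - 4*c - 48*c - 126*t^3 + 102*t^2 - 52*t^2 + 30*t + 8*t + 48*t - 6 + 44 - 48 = c^2*(-56*t - 40) + c*(182*t^2 + 60*t - 50) - 126*t^3 + 50*t^2 + 86*t - 10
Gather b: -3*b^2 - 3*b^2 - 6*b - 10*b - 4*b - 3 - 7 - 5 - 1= -6*b^2 - 20*b - 16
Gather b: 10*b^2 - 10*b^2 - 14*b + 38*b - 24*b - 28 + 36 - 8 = 0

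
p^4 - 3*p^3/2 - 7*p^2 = p^2*(p - 7/2)*(p + 2)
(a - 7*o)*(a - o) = a^2 - 8*a*o + 7*o^2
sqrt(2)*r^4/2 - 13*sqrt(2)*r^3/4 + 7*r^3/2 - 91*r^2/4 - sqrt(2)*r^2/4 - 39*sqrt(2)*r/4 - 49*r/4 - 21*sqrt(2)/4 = (r - 7)*(r + 1/2)*(r + 3*sqrt(2))*(sqrt(2)*r/2 + 1/2)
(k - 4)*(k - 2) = k^2 - 6*k + 8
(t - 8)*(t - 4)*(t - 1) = t^3 - 13*t^2 + 44*t - 32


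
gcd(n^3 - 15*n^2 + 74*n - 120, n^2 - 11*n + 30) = n^2 - 11*n + 30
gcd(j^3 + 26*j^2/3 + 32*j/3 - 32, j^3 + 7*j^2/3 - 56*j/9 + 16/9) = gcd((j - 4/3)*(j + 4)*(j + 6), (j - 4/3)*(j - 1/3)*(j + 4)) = j^2 + 8*j/3 - 16/3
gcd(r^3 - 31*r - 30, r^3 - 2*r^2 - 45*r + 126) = r - 6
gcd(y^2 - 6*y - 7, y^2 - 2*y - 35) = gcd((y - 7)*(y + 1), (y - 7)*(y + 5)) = y - 7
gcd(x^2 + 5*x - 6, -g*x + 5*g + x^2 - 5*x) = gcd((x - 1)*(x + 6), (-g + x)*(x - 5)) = 1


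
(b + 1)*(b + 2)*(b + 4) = b^3 + 7*b^2 + 14*b + 8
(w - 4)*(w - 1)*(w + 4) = w^3 - w^2 - 16*w + 16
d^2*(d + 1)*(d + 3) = d^4 + 4*d^3 + 3*d^2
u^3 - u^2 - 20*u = u*(u - 5)*(u + 4)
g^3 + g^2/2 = g^2*(g + 1/2)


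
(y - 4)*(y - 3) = y^2 - 7*y + 12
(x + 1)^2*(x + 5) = x^3 + 7*x^2 + 11*x + 5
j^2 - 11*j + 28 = (j - 7)*(j - 4)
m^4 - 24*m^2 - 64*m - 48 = (m - 6)*(m + 2)^3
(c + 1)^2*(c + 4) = c^3 + 6*c^2 + 9*c + 4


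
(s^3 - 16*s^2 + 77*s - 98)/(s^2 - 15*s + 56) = (s^2 - 9*s + 14)/(s - 8)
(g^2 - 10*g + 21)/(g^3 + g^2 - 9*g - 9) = (g - 7)/(g^2 + 4*g + 3)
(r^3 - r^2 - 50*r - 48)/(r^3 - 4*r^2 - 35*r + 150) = (r^2 - 7*r - 8)/(r^2 - 10*r + 25)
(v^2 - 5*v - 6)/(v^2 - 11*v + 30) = (v + 1)/(v - 5)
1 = 1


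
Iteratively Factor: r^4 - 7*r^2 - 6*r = (r - 3)*(r^3 + 3*r^2 + 2*r) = r*(r - 3)*(r^2 + 3*r + 2) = r*(r - 3)*(r + 2)*(r + 1)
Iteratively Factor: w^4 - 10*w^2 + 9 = (w - 1)*(w^3 + w^2 - 9*w - 9) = (w - 1)*(w + 1)*(w^2 - 9) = (w - 1)*(w + 1)*(w + 3)*(w - 3)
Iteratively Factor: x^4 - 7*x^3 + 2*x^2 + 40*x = (x)*(x^3 - 7*x^2 + 2*x + 40) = x*(x - 4)*(x^2 - 3*x - 10) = x*(x - 5)*(x - 4)*(x + 2)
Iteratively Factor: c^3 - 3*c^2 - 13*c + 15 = (c - 1)*(c^2 - 2*c - 15) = (c - 1)*(c + 3)*(c - 5)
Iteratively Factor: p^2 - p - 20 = (p - 5)*(p + 4)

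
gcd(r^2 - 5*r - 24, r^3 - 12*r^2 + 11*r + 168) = r^2 - 5*r - 24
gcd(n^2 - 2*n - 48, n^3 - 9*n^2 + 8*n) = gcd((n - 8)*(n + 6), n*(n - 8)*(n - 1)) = n - 8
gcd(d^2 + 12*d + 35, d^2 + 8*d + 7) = d + 7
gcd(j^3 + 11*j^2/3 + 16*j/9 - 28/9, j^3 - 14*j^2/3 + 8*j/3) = j - 2/3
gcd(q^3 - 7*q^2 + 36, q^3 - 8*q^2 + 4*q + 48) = q^2 - 4*q - 12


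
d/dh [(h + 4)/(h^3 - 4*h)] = 2*(-h^3 - 6*h^2 + 8)/(h^2*(h^4 - 8*h^2 + 16))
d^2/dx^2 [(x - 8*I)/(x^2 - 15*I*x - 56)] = 2/(x^3 - 21*I*x^2 - 147*x + 343*I)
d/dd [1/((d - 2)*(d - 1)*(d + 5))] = (-(d - 2)*(d - 1) - (d - 2)*(d + 5) - (d - 1)*(d + 5))/((d - 2)^2*(d - 1)^2*(d + 5)^2)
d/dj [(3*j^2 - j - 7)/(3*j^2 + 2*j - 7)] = 3*(3*j^2 + 7)/(9*j^4 + 12*j^3 - 38*j^2 - 28*j + 49)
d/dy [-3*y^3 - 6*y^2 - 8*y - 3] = -9*y^2 - 12*y - 8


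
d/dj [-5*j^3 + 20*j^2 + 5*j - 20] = -15*j^2 + 40*j + 5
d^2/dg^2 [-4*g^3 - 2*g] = -24*g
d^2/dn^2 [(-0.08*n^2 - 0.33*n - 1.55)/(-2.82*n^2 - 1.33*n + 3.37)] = (8.88178419700125e-16*n^4 + 4.648488*n^3 + 78.518952*n^2 + 53.697312*n + 39.71942)/(22.425768*n^6 + 31.730076*n^5 - 65.43387*n^4 - 73.484495*n^3 + 78.195795*n^2 + 45.314031*n - 38.272753)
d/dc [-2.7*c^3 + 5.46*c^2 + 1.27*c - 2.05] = -8.1*c^2 + 10.92*c + 1.27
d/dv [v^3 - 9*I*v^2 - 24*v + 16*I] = 3*v^2 - 18*I*v - 24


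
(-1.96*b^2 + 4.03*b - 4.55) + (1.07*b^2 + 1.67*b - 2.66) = -0.89*b^2 + 5.7*b - 7.21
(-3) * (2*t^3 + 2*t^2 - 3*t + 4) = -6*t^3 - 6*t^2 + 9*t - 12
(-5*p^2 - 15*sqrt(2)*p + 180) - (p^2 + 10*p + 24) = -6*p^2 - 15*sqrt(2)*p - 10*p + 156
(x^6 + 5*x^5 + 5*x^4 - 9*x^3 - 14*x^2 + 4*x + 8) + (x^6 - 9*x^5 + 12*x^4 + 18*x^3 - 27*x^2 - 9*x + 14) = 2*x^6 - 4*x^5 + 17*x^4 + 9*x^3 - 41*x^2 - 5*x + 22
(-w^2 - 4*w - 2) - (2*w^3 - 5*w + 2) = -2*w^3 - w^2 + w - 4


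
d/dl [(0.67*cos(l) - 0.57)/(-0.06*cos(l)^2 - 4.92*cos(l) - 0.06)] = 0.0413113887236433*(-0.0402*cos(l)^2 + 0.0684*cos(l) + 2.8446)*sin(l)/(-0.0121951219512195*sin(l)^2 + 1.0*cos(l) + 0.024390243902439)^2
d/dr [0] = 0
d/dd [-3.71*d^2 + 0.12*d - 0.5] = 0.12 - 7.42*d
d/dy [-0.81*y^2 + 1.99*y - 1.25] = 1.99 - 1.62*y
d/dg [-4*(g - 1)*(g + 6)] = -8*g - 20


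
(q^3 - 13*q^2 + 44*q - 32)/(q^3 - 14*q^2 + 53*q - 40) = (q - 4)/(q - 5)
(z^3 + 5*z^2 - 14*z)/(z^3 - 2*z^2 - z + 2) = z*(z + 7)/(z^2 - 1)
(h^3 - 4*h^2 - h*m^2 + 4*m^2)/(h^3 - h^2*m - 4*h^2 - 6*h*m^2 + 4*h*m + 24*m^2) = (h^2 - m^2)/(h^2 - h*m - 6*m^2)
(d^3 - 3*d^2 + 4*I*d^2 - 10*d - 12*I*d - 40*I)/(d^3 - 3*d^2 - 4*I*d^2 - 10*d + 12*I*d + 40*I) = (d + 4*I)/(d - 4*I)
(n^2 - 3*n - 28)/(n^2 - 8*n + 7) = (n + 4)/(n - 1)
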